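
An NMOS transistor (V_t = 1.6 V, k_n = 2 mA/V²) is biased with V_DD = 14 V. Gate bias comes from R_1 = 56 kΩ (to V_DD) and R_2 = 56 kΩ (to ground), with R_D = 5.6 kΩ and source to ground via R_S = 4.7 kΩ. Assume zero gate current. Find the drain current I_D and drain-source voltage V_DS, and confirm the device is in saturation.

V_G = V_DD·R_2/(R_1+R_2) = 14×56/112 = 7 V.
Assume saturation: I_D = (k_n/2)(V_GS − V_t)² with V_GS = V_G − I_D·R_S = 7 − 4.7·I_D.
Substituting gives 22.1·I_D² − 51.8·I_D + 29.2 = 0, with roots I_D = 0.942 or 1.4 mA.
The root I_D = 1.4 mA gives V_GS = 0.416 V ≤ V_t, so take I_D = 0.942 mA.
Then V_GS = 2.57 V and V_DS = V_DD − I_D(R_D+R_S) = 14 − 0.942×10.3 = 4.29 V.
Saturation requires V_DS ≥ V_GS − V_t = 0.971 V; 4.29 ≥ 0.971 ✓.

I_D ≈ 0.94 mA, V_DS ≈ 4.3 V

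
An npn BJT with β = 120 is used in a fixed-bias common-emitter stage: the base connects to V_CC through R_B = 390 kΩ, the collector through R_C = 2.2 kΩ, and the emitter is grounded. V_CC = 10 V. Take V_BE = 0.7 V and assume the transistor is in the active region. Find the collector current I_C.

I_C ≈ 2.9 mA

Base loop: V_CC = I_B·R_B + V_BE, so I_B = (10 − 0.7)/390 kΩ = 0.0238 mA.
In the active region I_C = β·I_B = 120 × 0.0238 = 2.86 mA.
Collector loop: V_CE = V_CC − I_C·R_C = 10 − 2.86×2.2 = 3.7 V.
Since V_CE = 3.7 V > V_CE(sat) ≈ 0.2 V, the transistor is in the active region as assumed.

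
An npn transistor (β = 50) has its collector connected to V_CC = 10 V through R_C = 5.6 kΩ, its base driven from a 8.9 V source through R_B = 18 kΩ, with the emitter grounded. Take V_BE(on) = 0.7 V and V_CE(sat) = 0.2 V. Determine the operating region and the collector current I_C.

Assume active: I_B = (8.9 − 0.7)/18 = 0.456 mA, giving I_C = β·I_B = 22.8 mA.
But then V_CE = 10 − 22.8×5.6 = -118 V < V_CE(sat) = 0.2 V — impossible in the active region.
So the transistor is saturated. With V_CE = 0.2 V, I_C = (V_CC − 0.2)/R_C = 9.8/5.6 = 1.75 mA.
Check: β·I_B = 22.8 mA > I_C = 1.75 mA, confirming saturation.

saturation; I_C ≈ 1.8 mA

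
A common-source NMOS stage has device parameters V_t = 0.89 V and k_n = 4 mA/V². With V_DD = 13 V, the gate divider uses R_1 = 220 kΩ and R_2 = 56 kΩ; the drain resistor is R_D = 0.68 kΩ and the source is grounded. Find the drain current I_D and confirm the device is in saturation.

I_D ≈ 6.1 mA

V_G = V_DD·R_2/(R_1+R_2) = 13×56/276 = 2.64 V. With the source grounded, V_GS = V_G = 2.64 V.
Assume saturation: I_D = (k_n/2)(V_GS − V_t)² = (4/2)×(2.64 − 0.89)² = 2×1.75² = 6.11 mA.
V_DS = V_DD − I_D·R_D = 13 − 6.11×0.68 = 8.85 V.
Saturation requires V_DS ≥ V_GS − V_t = 1.75 V; 8.85 ≥ 1.75 ✓.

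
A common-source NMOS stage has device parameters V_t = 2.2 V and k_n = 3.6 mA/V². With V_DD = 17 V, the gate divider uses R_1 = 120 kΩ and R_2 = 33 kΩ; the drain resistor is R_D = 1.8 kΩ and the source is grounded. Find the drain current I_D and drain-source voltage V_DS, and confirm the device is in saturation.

V_G = V_DD·R_2/(R_1+R_2) = 17×33/153 = 3.67 V. With the source grounded, V_GS = V_G = 3.67 V.
Assume saturation: I_D = (k_n/2)(V_GS − V_t)² = (3.6/2)×(3.67 − 2.2)² = 1.8×1.47² = 3.87 mA.
V_DS = V_DD − I_D·R_D = 17 − 3.87×1.8 = 10 V.
Saturation requires V_DS ≥ V_GS − V_t = 1.47 V; 10 ≥ 1.47 ✓.

I_D ≈ 3.9 mA, V_DS ≈ 10 V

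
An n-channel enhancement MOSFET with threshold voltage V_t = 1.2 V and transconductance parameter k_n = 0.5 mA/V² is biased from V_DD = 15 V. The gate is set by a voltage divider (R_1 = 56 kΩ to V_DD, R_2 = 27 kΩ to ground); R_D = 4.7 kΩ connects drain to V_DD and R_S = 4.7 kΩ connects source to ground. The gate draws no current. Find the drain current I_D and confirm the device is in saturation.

V_G = V_DD·R_2/(R_1+R_2) = 15×27/83 = 4.88 V.
Assume saturation: I_D = (k_n/2)(V_GS − V_t)² with V_GS = V_G − I_D·R_S = 4.88 − 4.7·I_D.
Substituting gives 5.52·I_D² − 9.65·I_D + 3.38 = 0, with roots I_D = 0.486 or 1.26 mA.
The root I_D = 1.26 mA gives V_GS = -1.05 V ≤ V_t, so take I_D = 0.486 mA.
Then V_GS = 2.59 V and V_DS = V_DD − I_D(R_D+R_S) = 15 − 0.486×9.4 = 10.4 V.
Saturation requires V_DS ≥ V_GS − V_t = 1.39 V; 10.4 ≥ 1.39 ✓.

I_D ≈ 0.49 mA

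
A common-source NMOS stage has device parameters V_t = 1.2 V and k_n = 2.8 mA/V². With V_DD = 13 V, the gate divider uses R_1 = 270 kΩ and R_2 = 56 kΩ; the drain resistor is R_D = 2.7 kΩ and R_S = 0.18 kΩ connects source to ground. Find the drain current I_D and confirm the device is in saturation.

V_G = V_DD·R_2/(R_1+R_2) = 13×56/326 = 2.23 V.
Assume saturation: I_D = (k_n/2)(V_GS − V_t)² with V_GS = V_G − I_D·R_S = 2.23 − 0.18·I_D.
Substituting gives 0.0454·I_D² − 1.52·I_D + 1.49 = 0, with roots I_D = 1.01 or 32.5 mA.
The root I_D = 32.5 mA gives V_GS = -3.62 V ≤ V_t, so take I_D = 1.01 mA.
Then V_GS = 2.05 V and V_DS = V_DD − I_D(R_D+R_S) = 13 − 1.01×2.88 = 10.1 V.
Saturation requires V_DS ≥ V_GS − V_t = 0.851 V; 10.1 ≥ 0.851 ✓.

I_D ≈ 1 mA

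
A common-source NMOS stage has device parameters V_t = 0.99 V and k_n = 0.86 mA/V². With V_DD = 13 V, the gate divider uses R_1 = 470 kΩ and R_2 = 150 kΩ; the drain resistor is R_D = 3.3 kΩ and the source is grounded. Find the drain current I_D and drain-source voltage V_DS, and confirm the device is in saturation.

V_G = V_DD·R_2/(R_1+R_2) = 13×150/620 = 3.15 V. With the source grounded, V_GS = V_G = 3.15 V.
Assume saturation: I_D = (k_n/2)(V_GS − V_t)² = (0.86/2)×(3.15 − 0.99)² = 0.43×2.16² = 2 mA.
V_DS = V_DD − I_D·R_D = 13 − 2×3.3 = 6.41 V.
Saturation requires V_DS ≥ V_GS − V_t = 2.16 V; 6.41 ≥ 2.16 ✓.

I_D ≈ 2 mA, V_DS ≈ 6.4 V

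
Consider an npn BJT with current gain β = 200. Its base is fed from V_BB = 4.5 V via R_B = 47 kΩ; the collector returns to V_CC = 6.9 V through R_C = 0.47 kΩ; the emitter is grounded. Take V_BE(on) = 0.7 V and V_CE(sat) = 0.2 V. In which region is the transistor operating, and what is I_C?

Assume active: I_B = (4.5 − 0.7)/47 = 0.0809 mA, giving I_C = β·I_B = 16.2 mA.
But then V_CE = 6.9 − 16.2×0.47 = -0.7 V < V_CE(sat) = 0.2 V — impossible in the active region.
So the transistor is saturated. With V_CE = 0.2 V, I_C = (V_CC − 0.2)/R_C = 6.7/0.47 = 14.3 mA.
Check: β·I_B = 16.2 mA > I_C = 14.3 mA, confirming saturation.

saturation; I_C ≈ 14 mA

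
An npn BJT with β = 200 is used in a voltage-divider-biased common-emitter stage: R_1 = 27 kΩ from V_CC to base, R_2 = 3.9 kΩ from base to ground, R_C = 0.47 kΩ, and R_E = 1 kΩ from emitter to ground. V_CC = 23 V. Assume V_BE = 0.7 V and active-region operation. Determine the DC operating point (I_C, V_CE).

Thevenize the base divider: V_Th = V_CC·R_2/(R_1+R_2) = 23×3.9/30.9 = 2.9 V, R_Th = R_1‖R_2 = 3.41 kΩ.
Base-emitter loop: V_Th = I_B·R_Th + V_BE + (β+1)I_B·R_E, so I_B = (2.9 − 0.7) / (3.41 + 201×1) = 0.0108 mA.
I_C = β·I_B = 200×0.0108 = 2.16 mA, and I_E = (β+1)I_B = 2.17 mA.
V_CE = V_CC − I_C·R_C − I_E·R_E = 23 − 2.16×0.47 − 2.17×1 = 19.8 V.
V_CE = 19.8 V > 0.2 V confirms active-region operation.

I_C ≈ 2.2 mA, V_CE ≈ 20 V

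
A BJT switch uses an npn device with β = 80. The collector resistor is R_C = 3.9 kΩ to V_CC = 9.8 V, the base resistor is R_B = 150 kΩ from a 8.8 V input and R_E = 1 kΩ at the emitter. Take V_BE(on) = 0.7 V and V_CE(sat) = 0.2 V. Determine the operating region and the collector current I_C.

Assume active: I_B = (8.8 − 0.7)/(150 + 81×1) = 0.0351 mA, I_C = β·I_B = 2.81 mA.
Then V_CE = 9.8 − 2.81×3.9 − 2.84×1 = -3.98 V < 0.2 V — the active assumption fails.
Re-solve with V_CE = 0.2 V. KCL at the emitter: V_E/R_E = (V_BB−0.7−V_E)/R_B + (V_CC−0.2−V_E)/R_C, giving V_E = 1.99 V.
I_C = (V_CC − 0.2 − V_E)/R_C = (9.6 − 1.99)/3.9 = 1.95 mA.
Check: I_B = (8.1 − 1.99)/150 = 0.0407 mA, and β·I_B = 3.26 mA > I_C, confirming saturation.

saturation; I_C ≈ 2 mA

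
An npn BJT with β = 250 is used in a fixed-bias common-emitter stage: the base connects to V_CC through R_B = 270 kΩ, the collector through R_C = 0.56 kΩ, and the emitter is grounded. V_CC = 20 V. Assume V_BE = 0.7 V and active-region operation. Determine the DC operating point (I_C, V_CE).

Base loop: V_CC = I_B·R_B + V_BE, so I_B = (20 − 0.7)/270 kΩ = 0.0715 mA.
In the active region I_C = β·I_B = 250 × 0.0715 = 17.9 mA.
Collector loop: V_CE = V_CC − I_C·R_C = 20 − 17.9×0.56 = 9.99 V.
Since V_CE = 9.99 V > V_CE(sat) ≈ 0.2 V, the transistor is in the active region as assumed.

I_C ≈ 18 mA, V_CE ≈ 10 V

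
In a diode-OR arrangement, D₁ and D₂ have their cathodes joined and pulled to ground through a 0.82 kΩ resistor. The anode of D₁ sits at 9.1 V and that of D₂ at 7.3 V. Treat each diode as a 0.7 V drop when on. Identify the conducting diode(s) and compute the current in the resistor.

Assume both conduct. Then node N would need to be at both 9.1−0.7 = 8.4 V and 7.3−0.7 = 6.6 V, which is impossible.
Assume only D₁ conducts: V_N = 9.1 − 0.7 = 8.4 V, so I_R = 8.4/0.82 = 10.2 mA.
Check D₂: its anode-to-cathode voltage is 7.3 − 8.4 = -1.1 V < 0.7 V, so it is off. The assumption is consistent.

Only D₁ conducts; I_R ≈ 10 mA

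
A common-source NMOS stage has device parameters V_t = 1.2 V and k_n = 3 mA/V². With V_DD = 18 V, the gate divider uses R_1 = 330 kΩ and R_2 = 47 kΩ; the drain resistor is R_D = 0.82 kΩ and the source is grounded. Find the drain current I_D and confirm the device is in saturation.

V_G = V_DD·R_2/(R_1+R_2) = 18×47/377 = 2.24 V. With the source grounded, V_GS = V_G = 2.24 V.
Assume saturation: I_D = (k_n/2)(V_GS − V_t)² = (3/2)×(2.24 − 1.2)² = 1.5×1.04² = 1.64 mA.
V_DS = V_DD − I_D·R_D = 18 − 1.64×0.82 = 16.7 V.
Saturation requires V_DS ≥ V_GS − V_t = 1.04 V; 16.7 ≥ 1.04 ✓.

I_D ≈ 1.6 mA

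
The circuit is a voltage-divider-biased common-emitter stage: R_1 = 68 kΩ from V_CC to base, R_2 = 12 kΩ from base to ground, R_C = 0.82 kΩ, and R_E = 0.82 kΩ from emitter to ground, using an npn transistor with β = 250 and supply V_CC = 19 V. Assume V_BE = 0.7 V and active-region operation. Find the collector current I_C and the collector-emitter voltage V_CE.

Thevenize the base divider: V_Th = V_CC·R_2/(R_1+R_2) = 19×12/80 = 2.85 V, R_Th = R_1‖R_2 = 10.2 kΩ.
Base-emitter loop: V_Th = I_B·R_Th + V_BE + (β+1)I_B·R_E, so I_B = (2.85 − 0.7) / (10.2 + 251×0.82) = 0.00995 mA.
I_C = β·I_B = 250×0.00995 = 2.49 mA, and I_E = (β+1)I_B = 2.5 mA.
V_CE = V_CC − I_C·R_C − I_E·R_E = 19 − 2.49×0.82 − 2.5×0.82 = 14.9 V.
V_CE = 14.9 V > 0.2 V confirms active-region operation.

I_C ≈ 2.5 mA, V_CE ≈ 15 V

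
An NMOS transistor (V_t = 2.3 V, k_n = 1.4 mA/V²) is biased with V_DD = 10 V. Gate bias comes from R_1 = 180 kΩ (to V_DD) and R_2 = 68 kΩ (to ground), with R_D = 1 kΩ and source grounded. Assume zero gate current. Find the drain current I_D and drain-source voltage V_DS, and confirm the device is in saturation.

I_D ≈ 0.14 mA, V_DS ≈ 9.9 V

V_G = V_DD·R_2/(R_1+R_2) = 10×68/248 = 2.74 V. With the source grounded, V_GS = V_G = 2.74 V.
Assume saturation: I_D = (k_n/2)(V_GS − V_t)² = (1.4/2)×(2.74 − 2.3)² = 0.7×0.442² = 0.137 mA.
V_DS = V_DD − I_D·R_D = 10 − 0.137×1 = 9.86 V.
Saturation requires V_DS ≥ V_GS − V_t = 0.442 V; 9.86 ≥ 0.442 ✓.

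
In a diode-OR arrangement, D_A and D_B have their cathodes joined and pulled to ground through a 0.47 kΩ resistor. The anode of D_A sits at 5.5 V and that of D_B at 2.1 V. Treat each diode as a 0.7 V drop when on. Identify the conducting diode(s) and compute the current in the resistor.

Only D_A conducts; I_R ≈ 10 mA

Assume both conduct. Then node N would need to be at both 5.5−0.7 = 4.8 V and 2.1−0.7 = 1.4 V, which is impossible.
Assume only D_A conducts: V_N = 5.5 − 0.7 = 4.8 V, so I_R = 4.8/0.47 = 10.2 mA.
Check D_B: its anode-to-cathode voltage is 2.1 − 4.8 = -2.7 V < 0.7 V, so it is off. The assumption is consistent.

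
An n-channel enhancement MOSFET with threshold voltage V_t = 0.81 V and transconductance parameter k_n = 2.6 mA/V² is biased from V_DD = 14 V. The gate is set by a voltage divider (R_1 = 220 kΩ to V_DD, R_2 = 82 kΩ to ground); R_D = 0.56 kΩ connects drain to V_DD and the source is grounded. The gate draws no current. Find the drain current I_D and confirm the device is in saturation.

I_D ≈ 12 mA

V_G = V_DD·R_2/(R_1+R_2) = 14×82/302 = 3.8 V. With the source grounded, V_GS = V_G = 3.8 V.
Assume saturation: I_D = (k_n/2)(V_GS − V_t)² = (2.6/2)×(3.8 − 0.81)² = 1.3×2.99² = 11.6 mA.
V_DS = V_DD − I_D·R_D = 14 − 11.6×0.56 = 7.49 V.
Saturation requires V_DS ≥ V_GS − V_t = 2.99 V; 7.49 ≥ 2.99 ✓.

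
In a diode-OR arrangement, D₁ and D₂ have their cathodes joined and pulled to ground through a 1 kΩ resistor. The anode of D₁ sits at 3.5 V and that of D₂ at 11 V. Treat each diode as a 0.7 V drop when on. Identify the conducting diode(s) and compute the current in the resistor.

Assume both conduct. Then node N would need to be at both 3.5−0.7 = 2.8 V and 11−0.7 = 10.3 V, which is impossible.
Assume only D₂ conducts: V_N = 11 − 0.7 = 10.3 V, so I_R = 10.3/1 = 10.3 mA.
Check D₁: its anode-to-cathode voltage is 3.5 − 10.3 = -6.8 V < 0.7 V, so it is off. The assumption is consistent.

Only D₂ conducts; I_R ≈ 10 mA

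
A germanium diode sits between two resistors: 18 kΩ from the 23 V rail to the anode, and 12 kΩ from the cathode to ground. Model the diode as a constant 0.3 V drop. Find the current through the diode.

The two resistors are in series with the diode, so KVL gives 23 = I·18 + 0.3 + I·12.
I = (23 − 0.3) / (18 + 12) kΩ = 22.7 / 30 = 0.757 mA.

I ≈ 0.76 mA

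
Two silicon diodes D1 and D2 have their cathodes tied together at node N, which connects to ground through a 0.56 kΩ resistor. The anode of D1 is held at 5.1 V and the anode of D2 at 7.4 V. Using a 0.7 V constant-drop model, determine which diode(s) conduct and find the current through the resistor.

Assume both conduct. Then node N would need to be at both 5.1−0.7 = 4.4 V and 7.4−0.7 = 6.7 V, which is impossible.
Assume only D2 conducts: V_N = 7.4 − 0.7 = 6.7 V, so I_R = 6.7/0.56 = 12 mA.
Check D1: its anode-to-cathode voltage is 5.1 − 6.7 = -1.6 V < 0.7 V, so it is off. The assumption is consistent.

Only D2 conducts; I_R ≈ 12 mA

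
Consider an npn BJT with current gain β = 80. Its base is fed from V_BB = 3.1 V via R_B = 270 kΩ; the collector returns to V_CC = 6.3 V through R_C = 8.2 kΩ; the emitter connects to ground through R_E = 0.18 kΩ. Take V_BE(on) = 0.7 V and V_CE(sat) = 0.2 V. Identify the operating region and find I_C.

Assume active. Base-emitter loop: I_B = (V_BB − V_BE)/(R_B + (β+1)R_E) = (3.1 − 0.7)/(270 + 81×0.18) = 0.00843 mA.
I_C = β·I_B = 80×0.00843 = 0.675 mA.
V_CE = V_CC − I_C·R_C − I_E·R_E = 6.3 − 0.675×8.2 − 0.683×0.18 = 0.645 V > V_CE(sat), so the active-region assumption holds.

active; I_C ≈ 0.67 mA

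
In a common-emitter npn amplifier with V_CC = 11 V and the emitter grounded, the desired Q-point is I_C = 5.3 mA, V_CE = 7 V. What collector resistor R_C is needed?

Collector loop: V_CC = I_C·R_C + V_CE.
R_C = (V_CC − V_CE)/I_C = (11 − 7)/5.3 = 0.755 kΩ.

R_C ≈ 0.75 kΩ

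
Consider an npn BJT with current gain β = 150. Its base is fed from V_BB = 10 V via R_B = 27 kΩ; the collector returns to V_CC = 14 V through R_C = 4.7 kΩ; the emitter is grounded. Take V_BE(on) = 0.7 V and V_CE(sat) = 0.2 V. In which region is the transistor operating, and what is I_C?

Assume active: I_B = (10 − 0.7)/27 = 0.344 mA, giving I_C = β·I_B = 51.7 mA.
But then V_CE = 14 − 51.7×4.7 = -229 V < V_CE(sat) = 0.2 V — impossible in the active region.
So the transistor is saturated. With V_CE = 0.2 V, I_C = (V_CC − 0.2)/R_C = 13.8/4.7 = 2.94 mA.
Check: β·I_B = 51.7 mA > I_C = 2.94 mA, confirming saturation.

saturation; I_C ≈ 2.9 mA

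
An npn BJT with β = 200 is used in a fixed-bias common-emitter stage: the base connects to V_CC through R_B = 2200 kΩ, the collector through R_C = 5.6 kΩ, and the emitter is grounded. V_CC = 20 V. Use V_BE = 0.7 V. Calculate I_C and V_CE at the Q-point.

Base loop: V_CC = I_B·R_B + V_BE, so I_B = (20 − 0.7)/2200 kΩ = 0.00877 mA.
In the active region I_C = β·I_B = 200 × 0.00877 = 1.75 mA.
Collector loop: V_CE = V_CC − I_C·R_C = 20 − 1.75×5.6 = 10.2 V.
Since V_CE = 10.2 V > V_CE(sat) ≈ 0.2 V, the transistor is in the active region as assumed.

I_C ≈ 1.8 mA, V_CE ≈ 10 V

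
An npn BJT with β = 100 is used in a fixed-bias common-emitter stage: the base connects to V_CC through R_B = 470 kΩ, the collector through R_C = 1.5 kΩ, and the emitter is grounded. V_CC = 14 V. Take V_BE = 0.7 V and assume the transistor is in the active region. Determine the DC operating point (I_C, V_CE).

Base loop: V_CC = I_B·R_B + V_BE, so I_B = (14 − 0.7)/470 kΩ = 0.0283 mA.
In the active region I_C = β·I_B = 100 × 0.0283 = 2.83 mA.
Collector loop: V_CE = V_CC − I_C·R_C = 14 − 2.83×1.5 = 9.76 V.
Since V_CE = 9.76 V > V_CE(sat) ≈ 0.2 V, the transistor is in the active region as assumed.

I_C ≈ 2.8 mA, V_CE ≈ 9.8 V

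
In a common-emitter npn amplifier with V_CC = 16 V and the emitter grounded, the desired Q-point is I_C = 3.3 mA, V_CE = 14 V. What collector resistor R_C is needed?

Collector loop: V_CC = I_C·R_C + V_CE.
R_C = (V_CC − V_CE)/I_C = (16 − 14)/3.3 = 0.606 kΩ.

R_C ≈ 0.61 kΩ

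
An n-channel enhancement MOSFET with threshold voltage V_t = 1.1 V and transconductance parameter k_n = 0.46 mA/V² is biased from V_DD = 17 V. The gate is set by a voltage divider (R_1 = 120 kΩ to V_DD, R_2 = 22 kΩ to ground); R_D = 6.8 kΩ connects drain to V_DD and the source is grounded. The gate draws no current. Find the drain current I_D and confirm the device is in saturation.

V_G = V_DD·R_2/(R_1+R_2) = 17×22/142 = 2.63 V. With the source grounded, V_GS = V_G = 2.63 V.
Assume saturation: I_D = (k_n/2)(V_GS − V_t)² = (0.46/2)×(2.63 − 1.1)² = 0.23×1.53² = 0.541 mA.
V_DS = V_DD − I_D·R_D = 17 − 0.541×6.8 = 13.3 V.
Saturation requires V_DS ≥ V_GS − V_t = 1.53 V; 13.3 ≥ 1.53 ✓.

I_D ≈ 0.54 mA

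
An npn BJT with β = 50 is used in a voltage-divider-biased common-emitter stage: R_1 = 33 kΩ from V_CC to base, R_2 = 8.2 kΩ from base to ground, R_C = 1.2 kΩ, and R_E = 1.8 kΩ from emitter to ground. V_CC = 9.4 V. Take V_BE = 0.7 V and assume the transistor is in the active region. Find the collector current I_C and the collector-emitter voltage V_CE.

Thevenize the base divider: V_Th = V_CC·R_2/(R_1+R_2) = 9.4×8.2/41.2 = 1.87 V, R_Th = R_1‖R_2 = 6.57 kΩ.
Base-emitter loop: V_Th = I_B·R_Th + V_BE + (β+1)I_B·R_E, so I_B = (1.87 − 0.7) / (6.57 + 51×1.8) = 0.0119 mA.
I_C = β·I_B = 50×0.0119 = 0.595 mA, and I_E = (β+1)I_B = 0.607 mA.
V_CE = V_CC − I_C·R_C − I_E·R_E = 9.4 − 0.595×1.2 − 0.607×1.8 = 7.59 V.
V_CE = 7.59 V > 0.2 V confirms active-region operation.

I_C ≈ 0.6 mA, V_CE ≈ 7.6 V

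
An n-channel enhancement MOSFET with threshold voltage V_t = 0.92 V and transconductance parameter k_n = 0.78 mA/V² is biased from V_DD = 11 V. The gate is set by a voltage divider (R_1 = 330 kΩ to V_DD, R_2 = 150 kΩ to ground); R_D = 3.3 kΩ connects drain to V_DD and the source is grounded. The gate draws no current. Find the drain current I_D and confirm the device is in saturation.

V_G = V_DD·R_2/(R_1+R_2) = 11×150/480 = 3.44 V. With the source grounded, V_GS = V_G = 3.44 V.
Assume saturation: I_D = (k_n/2)(V_GS − V_t)² = (0.78/2)×(3.44 − 0.92)² = 0.39×2.52² = 2.47 mA.
V_DS = V_DD − I_D·R_D = 11 − 2.47×3.3 = 2.84 V.
Saturation requires V_DS ≥ V_GS − V_t = 2.52 V; 2.84 ≥ 2.52 ✓.

I_D ≈ 2.5 mA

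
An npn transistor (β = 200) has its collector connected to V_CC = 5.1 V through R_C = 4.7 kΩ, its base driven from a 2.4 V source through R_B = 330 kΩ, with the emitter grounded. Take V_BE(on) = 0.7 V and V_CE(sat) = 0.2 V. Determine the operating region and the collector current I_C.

active; I_C ≈ 1 mA

Assume active. Base-emitter loop: I_B = (V_BB − V_BE)/R_B = (2.4 − 0.7)/330 = 0.00515 mA.
I_C = β·I_B = 200×0.00515 = 1.03 mA.
V_CE = V_CC − I_C·R_C = 5.1 − 1.03×4.7 = 0.258 V > V_CE(sat), so the active-region assumption holds.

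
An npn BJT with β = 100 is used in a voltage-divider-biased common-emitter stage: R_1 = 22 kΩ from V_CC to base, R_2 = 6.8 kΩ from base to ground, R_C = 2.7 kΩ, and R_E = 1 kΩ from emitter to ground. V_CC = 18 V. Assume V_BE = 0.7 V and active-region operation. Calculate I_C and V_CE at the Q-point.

I_C ≈ 3.3 mA, V_CE ≈ 5.6 V

Thevenize the base divider: V_Th = V_CC·R_2/(R_1+R_2) = 18×6.8/28.8 = 4.25 V, R_Th = R_1‖R_2 = 5.19 kΩ.
Base-emitter loop: V_Th = I_B·R_Th + V_BE + (β+1)I_B·R_E, so I_B = (4.25 − 0.7) / (5.19 + 101×1) = 0.0334 mA.
I_C = β·I_B = 100×0.0334 = 3.34 mA, and I_E = (β+1)I_B = 3.38 mA.
V_CE = V_CC − I_C·R_C − I_E·R_E = 18 − 3.34×2.7 − 3.38×1 = 5.6 V.
V_CE = 5.6 V > 0.2 V confirms active-region operation.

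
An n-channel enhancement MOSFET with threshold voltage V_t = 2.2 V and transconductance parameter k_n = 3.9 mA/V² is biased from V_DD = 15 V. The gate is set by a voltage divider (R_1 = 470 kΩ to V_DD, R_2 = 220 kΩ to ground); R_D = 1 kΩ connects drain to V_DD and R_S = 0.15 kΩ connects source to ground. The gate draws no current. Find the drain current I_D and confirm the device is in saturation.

V_G = V_DD·R_2/(R_1+R_2) = 15×220/690 = 4.78 V.
Assume saturation: I_D = (k_n/2)(V_GS − V_t)² with V_GS = V_G − I_D·R_S = 4.78 − 0.15·I_D.
Substituting gives 0.0439·I_D² − 2.51·I_D + 13 = 0, with roots I_D = 5.76 or 51.5 mA.
The root I_D = 51.5 mA gives V_GS = -2.94 V ≤ V_t, so take I_D = 5.76 mA.
Then V_GS = 3.92 V and V_DS = V_DD − I_D(R_D+R_S) = 15 − 5.76×1.15 = 8.38 V.
Saturation requires V_DS ≥ V_GS − V_t = 1.72 V; 8.38 ≥ 1.72 ✓.

I_D ≈ 5.8 mA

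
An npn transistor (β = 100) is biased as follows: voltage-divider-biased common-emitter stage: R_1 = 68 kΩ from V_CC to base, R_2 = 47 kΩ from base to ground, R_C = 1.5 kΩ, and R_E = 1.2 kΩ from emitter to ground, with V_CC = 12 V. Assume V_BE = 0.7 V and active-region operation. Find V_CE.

Thevenize the base divider: V_Th = V_CC·R_2/(R_1+R_2) = 12×47/115 = 4.9 V, R_Th = R_1‖R_2 = 27.8 kΩ.
Base-emitter loop: V_Th = I_B·R_Th + V_BE + (β+1)I_B·R_E, so I_B = (4.9 − 0.7) / (27.8 + 101×1.2) = 0.0282 mA.
I_C = β·I_B = 100×0.0282 = 2.82 mA, and I_E = (β+1)I_B = 2.85 mA.
V_CE = V_CC − I_C·R_C − I_E·R_E = 12 − 2.82×1.5 − 2.85×1.2 = 4.35 V.
V_CE = 4.35 V > 0.2 V confirms active-region operation.

V_CE ≈ 4.3 V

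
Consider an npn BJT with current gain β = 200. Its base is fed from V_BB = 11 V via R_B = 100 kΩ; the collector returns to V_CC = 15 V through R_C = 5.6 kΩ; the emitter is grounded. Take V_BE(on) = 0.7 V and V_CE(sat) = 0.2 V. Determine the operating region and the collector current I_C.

saturation; I_C ≈ 2.6 mA

Assume active: I_B = (11 − 0.7)/100 = 0.103 mA, giving I_C = β·I_B = 20.6 mA.
But then V_CE = 15 − 20.6×5.6 = -100 V < V_CE(sat) = 0.2 V — impossible in the active region.
So the transistor is saturated. With V_CE = 0.2 V, I_C = (V_CC − 0.2)/R_C = 14.8/5.6 = 2.64 mA.
Check: β·I_B = 20.6 mA > I_C = 2.64 mA, confirming saturation.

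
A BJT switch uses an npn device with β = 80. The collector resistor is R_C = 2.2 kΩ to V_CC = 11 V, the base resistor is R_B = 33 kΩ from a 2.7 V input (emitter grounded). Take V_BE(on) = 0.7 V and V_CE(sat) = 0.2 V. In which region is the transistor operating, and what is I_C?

active; I_C ≈ 4.8 mA

Assume active. Base-emitter loop: I_B = (V_BB − V_BE)/R_B = (2.7 − 0.7)/33 = 0.0606 mA.
I_C = β·I_B = 80×0.0606 = 4.85 mA.
V_CE = V_CC − I_C·R_C = 11 − 4.85×2.2 = 0.333 V > V_CE(sat), so the active-region assumption holds.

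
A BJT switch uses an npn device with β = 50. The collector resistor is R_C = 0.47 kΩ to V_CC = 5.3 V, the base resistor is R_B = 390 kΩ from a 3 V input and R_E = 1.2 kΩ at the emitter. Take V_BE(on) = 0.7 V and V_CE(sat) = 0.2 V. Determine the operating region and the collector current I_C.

Assume active. Base-emitter loop: I_B = (V_BB − V_BE)/(R_B + (β+1)R_E) = (3 − 0.7)/(390 + 51×1.2) = 0.0051 mA.
I_C = β·I_B = 50×0.0051 = 0.255 mA.
V_CE = V_CC − I_C·R_C − I_E·R_E = 5.3 − 0.255×0.47 − 0.26×1.2 = 4.87 V > V_CE(sat), so the active-region assumption holds.

active; I_C ≈ 0.25 mA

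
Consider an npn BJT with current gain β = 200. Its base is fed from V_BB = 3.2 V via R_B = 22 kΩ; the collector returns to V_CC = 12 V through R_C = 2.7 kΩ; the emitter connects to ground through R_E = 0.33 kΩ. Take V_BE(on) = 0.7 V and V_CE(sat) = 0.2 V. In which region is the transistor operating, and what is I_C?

Assume active: I_B = (3.2 − 0.7)/(22 + 201×0.33) = 0.0283 mA, I_C = β·I_B = 5.66 mA.
Then V_CE = 12 − 5.66×2.7 − 5.69×0.33 = -5.16 V < 0.2 V — the active assumption fails.
Re-solve with V_CE = 0.2 V. KCL at the emitter: V_E/R_E = (V_BB−0.7−V_E)/R_B + (V_CC−0.2−V_E)/R_C, giving V_E = 1.3 V.
I_C = (V_CC − 0.2 − V_E)/R_C = (11.8 − 1.3)/2.7 = 3.89 mA.
Check: I_B = (2.5 − 1.3)/22 = 0.0545 mA, and β·I_B = 10.9 mA > I_C, confirming saturation.

saturation; I_C ≈ 3.9 mA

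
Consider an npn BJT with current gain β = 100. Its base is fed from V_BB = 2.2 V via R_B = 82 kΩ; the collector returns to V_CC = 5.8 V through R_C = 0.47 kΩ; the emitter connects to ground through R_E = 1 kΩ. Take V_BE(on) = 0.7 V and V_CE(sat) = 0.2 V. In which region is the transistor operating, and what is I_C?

Assume active. Base-emitter loop: I_B = (V_BB − V_BE)/(R_B + (β+1)R_E) = (2.2 − 0.7)/(82 + 101×1) = 0.0082 mA.
I_C = β·I_B = 100×0.0082 = 0.82 mA.
V_CE = V_CC − I_C·R_C − I_E·R_E = 5.8 − 0.82×0.47 − 0.828×1 = 4.59 V > V_CE(sat), so the active-region assumption holds.

active; I_C ≈ 0.82 mA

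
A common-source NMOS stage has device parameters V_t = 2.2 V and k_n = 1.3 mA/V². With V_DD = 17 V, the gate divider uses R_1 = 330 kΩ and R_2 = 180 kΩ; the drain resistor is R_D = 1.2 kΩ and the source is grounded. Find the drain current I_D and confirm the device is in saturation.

I_D ≈ 9.4 mA

V_G = V_DD·R_2/(R_1+R_2) = 17×180/510 = 6 V. With the source grounded, V_GS = V_G = 6 V.
Assume saturation: I_D = (k_n/2)(V_GS − V_t)² = (1.3/2)×(6 − 2.2)² = 0.65×3.8² = 9.39 mA.
V_DS = V_DD − I_D·R_D = 17 − 9.39×1.2 = 5.74 V.
Saturation requires V_DS ≥ V_GS − V_t = 3.8 V; 5.74 ≥ 3.8 ✓.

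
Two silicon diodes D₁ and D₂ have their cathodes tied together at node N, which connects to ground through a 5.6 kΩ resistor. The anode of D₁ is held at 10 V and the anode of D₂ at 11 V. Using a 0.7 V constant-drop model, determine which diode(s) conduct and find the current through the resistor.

Assume both conduct. Then node N would need to be at both 10−0.7 = 9.3 V and 11−0.7 = 10.3 V, which is impossible.
Assume only D₂ conducts: V_N = 11 − 0.7 = 10.3 V, so I_R = 10.3/5.6 = 1.84 mA.
Check D₁: its anode-to-cathode voltage is 10 − 10.3 = -0.3 V < 0.7 V, so it is off. The assumption is consistent.

Only D₂ conducts; I_R ≈ 1.8 mA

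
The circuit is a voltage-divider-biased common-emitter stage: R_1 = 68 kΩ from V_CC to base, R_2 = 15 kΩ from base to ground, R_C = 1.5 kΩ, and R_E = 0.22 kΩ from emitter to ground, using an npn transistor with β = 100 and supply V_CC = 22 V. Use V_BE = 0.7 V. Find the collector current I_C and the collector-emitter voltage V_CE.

I_C ≈ 9.5 mA, V_CE ≈ 5.7 V

Thevenize the base divider: V_Th = V_CC·R_2/(R_1+R_2) = 22×15/83 = 3.98 V, R_Th = R_1‖R_2 = 12.3 kΩ.
Base-emitter loop: V_Th = I_B·R_Th + V_BE + (β+1)I_B·R_E, so I_B = (3.98 − 0.7) / (12.3 + 101×0.22) = 0.0949 mA.
I_C = β·I_B = 100×0.0949 = 9.49 mA, and I_E = (β+1)I_B = 9.59 mA.
V_CE = V_CC − I_C·R_C − I_E·R_E = 22 − 9.49×1.5 − 9.59×0.22 = 5.65 V.
V_CE = 5.65 V > 0.2 V confirms active-region operation.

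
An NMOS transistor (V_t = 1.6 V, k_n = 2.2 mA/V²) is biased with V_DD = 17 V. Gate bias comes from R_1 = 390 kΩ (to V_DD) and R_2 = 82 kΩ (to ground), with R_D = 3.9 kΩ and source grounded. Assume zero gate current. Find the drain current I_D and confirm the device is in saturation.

V_G = V_DD·R_2/(R_1+R_2) = 17×82/472 = 2.95 V. With the source grounded, V_GS = V_G = 2.95 V.
Assume saturation: I_D = (k_n/2)(V_GS − V_t)² = (2.2/2)×(2.95 − 1.6)² = 1.1×1.35² = 2.01 mA.
V_DS = V_DD − I_D·R_D = 17 − 2.01×3.9 = 9.14 V.
Saturation requires V_DS ≥ V_GS − V_t = 1.35 V; 9.14 ≥ 1.35 ✓.

I_D ≈ 2 mA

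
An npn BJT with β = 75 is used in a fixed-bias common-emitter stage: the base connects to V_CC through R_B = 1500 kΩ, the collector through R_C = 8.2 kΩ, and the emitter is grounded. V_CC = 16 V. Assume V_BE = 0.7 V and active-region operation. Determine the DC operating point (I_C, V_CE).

I_C ≈ 0.77 mA, V_CE ≈ 9.7 V

Base loop: V_CC = I_B·R_B + V_BE, so I_B = (16 − 0.7)/1500 kΩ = 0.0102 mA.
In the active region I_C = β·I_B = 75 × 0.0102 = 0.765 mA.
Collector loop: V_CE = V_CC − I_C·R_C = 16 − 0.765×8.2 = 9.73 V.
Since V_CE = 9.73 V > V_CE(sat) ≈ 0.2 V, the transistor is in the active region as assumed.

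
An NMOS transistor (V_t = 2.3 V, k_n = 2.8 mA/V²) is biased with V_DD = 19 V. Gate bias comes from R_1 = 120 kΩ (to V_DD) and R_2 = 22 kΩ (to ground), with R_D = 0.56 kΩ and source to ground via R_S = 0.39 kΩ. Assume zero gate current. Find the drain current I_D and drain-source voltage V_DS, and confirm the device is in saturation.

I_D ≈ 0.36 mA, V_DS ≈ 19 V

V_G = V_DD·R_2/(R_1+R_2) = 19×22/142 = 2.94 V.
Assume saturation: I_D = (k_n/2)(V_GS − V_t)² with V_GS = V_G − I_D·R_S = 2.94 − 0.39·I_D.
Substituting gives 0.213·I_D² − 1.7·I_D + 0.58 = 0, with roots I_D = 0.357 or 7.64 mA.
The root I_D = 7.64 mA gives V_GS = -0.0361 V ≤ V_t, so take I_D = 0.357 mA.
Then V_GS = 2.8 V and V_DS = V_DD − I_D(R_D+R_S) = 19 − 0.357×0.95 = 18.7 V.
Saturation requires V_DS ≥ V_GS − V_t = 0.505 V; 18.7 ≥ 0.505 ✓.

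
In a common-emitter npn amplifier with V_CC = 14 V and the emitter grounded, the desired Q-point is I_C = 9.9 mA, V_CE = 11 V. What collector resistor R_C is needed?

Collector loop: V_CC = I_C·R_C + V_CE.
R_C = (V_CC − V_CE)/I_C = (14 − 11)/9.9 = 0.303 kΩ.

R_C ≈ 0.3 kΩ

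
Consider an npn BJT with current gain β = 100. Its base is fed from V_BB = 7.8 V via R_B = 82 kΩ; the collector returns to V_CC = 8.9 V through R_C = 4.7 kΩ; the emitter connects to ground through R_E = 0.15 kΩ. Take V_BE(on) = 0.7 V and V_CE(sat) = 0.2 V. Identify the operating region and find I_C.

saturation; I_C ≈ 1.8 mA

Assume active: I_B = (7.8 − 0.7)/(82 + 101×0.15) = 0.0731 mA, I_C = β·I_B = 7.31 mA.
Then V_CE = 8.9 − 7.31×4.7 − 7.38×0.15 = -26.6 V < 0.2 V — the active assumption fails.
Re-solve with V_CE = 0.2 V. KCL at the emitter: V_E/R_E = (V_BB−0.7−V_E)/R_B + (V_CC−0.2−V_E)/R_C, giving V_E = 0.281 V.
I_C = (V_CC − 0.2 − V_E)/R_C = (8.7 − 0.281)/4.7 = 1.79 mA.
Check: I_B = (7.1 − 0.281)/82 = 0.0832 mA, and β·I_B = 8.32 mA > I_C, confirming saturation.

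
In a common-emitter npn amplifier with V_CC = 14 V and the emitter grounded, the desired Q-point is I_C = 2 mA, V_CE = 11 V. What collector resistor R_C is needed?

R_C ≈ 1.5 kΩ

Collector loop: V_CC = I_C·R_C + V_CE.
R_C = (V_CC − V_CE)/I_C = (14 − 11)/2 = 1.5 kΩ.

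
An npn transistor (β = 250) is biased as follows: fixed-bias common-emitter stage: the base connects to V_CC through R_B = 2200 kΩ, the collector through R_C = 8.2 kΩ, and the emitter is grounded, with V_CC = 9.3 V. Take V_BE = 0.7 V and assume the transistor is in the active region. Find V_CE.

Base loop: V_CC = I_B·R_B + V_BE, so I_B = (9.3 − 0.7)/2200 kΩ = 0.00391 mA.
In the active region I_C = β·I_B = 250 × 0.00391 = 0.977 mA.
Collector loop: V_CE = V_CC − I_C·R_C = 9.3 − 0.977×8.2 = 1.29 V.
Since V_CE = 1.29 V > V_CE(sat) ≈ 0.2 V, the transistor is in the active region as assumed.

V_CE ≈ 1.3 V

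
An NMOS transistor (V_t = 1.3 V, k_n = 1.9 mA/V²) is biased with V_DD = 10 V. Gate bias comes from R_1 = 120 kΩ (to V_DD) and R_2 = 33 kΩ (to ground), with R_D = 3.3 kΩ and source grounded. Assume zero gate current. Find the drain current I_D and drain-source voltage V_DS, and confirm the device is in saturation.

I_D ≈ 0.7 mA, V_DS ≈ 7.7 V

V_G = V_DD·R_2/(R_1+R_2) = 10×33/153 = 2.16 V. With the source grounded, V_GS = V_G = 2.16 V.
Assume saturation: I_D = (k_n/2)(V_GS − V_t)² = (1.9/2)×(2.16 − 1.3)² = 0.95×0.857² = 0.698 mA.
V_DS = V_DD − I_D·R_D = 10 − 0.698×3.3 = 7.7 V.
Saturation requires V_DS ≥ V_GS − V_t = 0.857 V; 7.7 ≥ 0.857 ✓.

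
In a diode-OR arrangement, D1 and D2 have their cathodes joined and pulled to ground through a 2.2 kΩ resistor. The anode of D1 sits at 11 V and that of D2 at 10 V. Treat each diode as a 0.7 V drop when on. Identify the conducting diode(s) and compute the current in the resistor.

Only D1 conducts; I_R ≈ 4.7 mA

Assume both conduct. Then node N would need to be at both 11−0.7 = 10.3 V and 10−0.7 = 9.3 V, which is impossible.
Assume only D1 conducts: V_N = 11 − 0.7 = 10.3 V, so I_R = 10.3/2.2 = 4.68 mA.
Check D2: its anode-to-cathode voltage is 10 − 10.3 = -0.3 V < 0.7 V, so it is off. The assumption is consistent.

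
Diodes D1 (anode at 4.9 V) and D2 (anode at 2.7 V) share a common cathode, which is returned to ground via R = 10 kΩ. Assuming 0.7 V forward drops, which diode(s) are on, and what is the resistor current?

Only D1 conducts; I_R ≈ 0.42 mA

Assume both conduct. Then node N would need to be at both 4.9−0.7 = 4.2 V and 2.7−0.7 = 2 V, which is impossible.
Assume only D1 conducts: V_N = 4.9 − 0.7 = 4.2 V, so I_R = 4.2/10 = 0.42 mA.
Check D2: its anode-to-cathode voltage is 2.7 − 4.2 = -1.5 V < 0.7 V, so it is off. The assumption is consistent.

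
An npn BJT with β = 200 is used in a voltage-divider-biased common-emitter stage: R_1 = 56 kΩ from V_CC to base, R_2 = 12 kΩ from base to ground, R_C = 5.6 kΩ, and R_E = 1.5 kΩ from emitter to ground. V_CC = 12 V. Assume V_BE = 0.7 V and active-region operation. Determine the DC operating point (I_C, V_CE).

Thevenize the base divider: V_Th = V_CC·R_2/(R_1+R_2) = 12×12/68 = 2.12 V, R_Th = R_1‖R_2 = 9.88 kΩ.
Base-emitter loop: V_Th = I_B·R_Th + V_BE + (β+1)I_B·R_E, so I_B = (2.12 − 0.7) / (9.88 + 201×1.5) = 0.00455 mA.
I_C = β·I_B = 200×0.00455 = 0.911 mA, and I_E = (β+1)I_B = 0.915 mA.
V_CE = V_CC − I_C·R_C − I_E·R_E = 12 − 0.911×5.6 − 0.915×1.5 = 5.53 V.
V_CE = 5.53 V > 0.2 V confirms active-region operation.

I_C ≈ 0.91 mA, V_CE ≈ 5.5 V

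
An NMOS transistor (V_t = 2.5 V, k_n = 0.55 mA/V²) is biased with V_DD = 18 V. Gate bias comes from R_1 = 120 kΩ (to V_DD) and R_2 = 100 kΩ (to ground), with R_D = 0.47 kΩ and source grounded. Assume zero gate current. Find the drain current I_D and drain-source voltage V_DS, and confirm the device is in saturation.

I_D ≈ 8.9 mA, V_DS ≈ 14 V

V_G = V_DD·R_2/(R_1+R_2) = 18×100/220 = 8.18 V. With the source grounded, V_GS = V_G = 8.18 V.
Assume saturation: I_D = (k_n/2)(V_GS − V_t)² = (0.55/2)×(8.18 − 2.5)² = 0.275×5.68² = 8.88 mA.
V_DS = V_DD − I_D·R_D = 18 − 8.88×0.47 = 13.8 V.
Saturation requires V_DS ≥ V_GS − V_t = 5.68 V; 13.8 ≥ 5.68 ✓.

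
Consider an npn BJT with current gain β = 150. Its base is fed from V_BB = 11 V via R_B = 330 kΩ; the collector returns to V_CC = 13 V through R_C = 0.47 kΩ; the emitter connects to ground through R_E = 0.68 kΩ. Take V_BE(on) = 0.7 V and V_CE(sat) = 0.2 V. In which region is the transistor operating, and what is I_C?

active; I_C ≈ 3.6 mA

Assume active. Base-emitter loop: I_B = (V_BB − V_BE)/(R_B + (β+1)R_E) = (11 − 0.7)/(330 + 151×0.68) = 0.0238 mA.
I_C = β·I_B = 150×0.0238 = 3.57 mA.
V_CE = V_CC − I_C·R_C − I_E·R_E = 13 − 3.57×0.47 − 3.59×0.68 = 8.88 V > V_CE(sat), so the active-region assumption holds.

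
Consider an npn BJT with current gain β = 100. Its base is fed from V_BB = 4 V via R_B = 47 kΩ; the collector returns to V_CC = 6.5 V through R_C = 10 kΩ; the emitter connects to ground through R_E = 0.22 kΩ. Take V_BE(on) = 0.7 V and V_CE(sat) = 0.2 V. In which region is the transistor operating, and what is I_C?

saturation; I_C ≈ 0.61 mA

Assume active: I_B = (4 − 0.7)/(47 + 101×0.22) = 0.0477 mA, I_C = β·I_B = 4.77 mA.
Then V_CE = 6.5 − 4.77×10 − 4.82×0.22 = -42.2 V < 0.2 V — the active assumption fails.
Re-solve with V_CE = 0.2 V. KCL at the emitter: V_E/R_E = (V_BB−0.7−V_E)/R_B + (V_CC−0.2−V_E)/R_C, giving V_E = 0.15 V.
I_C = (V_CC − 0.2 − V_E)/R_C = (6.3 − 0.15)/10 = 0.615 mA.
Check: I_B = (3.3 − 0.15)/47 = 0.067 mA, and β·I_B = 6.7 mA > I_C, confirming saturation.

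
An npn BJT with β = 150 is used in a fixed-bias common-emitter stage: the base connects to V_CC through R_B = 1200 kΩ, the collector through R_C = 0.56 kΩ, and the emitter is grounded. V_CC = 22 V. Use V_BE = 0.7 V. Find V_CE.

Base loop: V_CC = I_B·R_B + V_BE, so I_B = (22 − 0.7)/1200 kΩ = 0.0178 mA.
In the active region I_C = β·I_B = 150 × 0.0178 = 2.66 mA.
Collector loop: V_CE = V_CC − I_C·R_C = 22 − 2.66×0.56 = 20.5 V.
Since V_CE = 20.5 V > V_CE(sat) ≈ 0.2 V, the transistor is in the active region as assumed.

V_CE ≈ 21 V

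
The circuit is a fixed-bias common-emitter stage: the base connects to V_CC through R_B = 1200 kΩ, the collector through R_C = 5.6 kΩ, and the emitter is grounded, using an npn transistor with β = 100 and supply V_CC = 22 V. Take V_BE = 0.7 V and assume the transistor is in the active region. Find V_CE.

Base loop: V_CC = I_B·R_B + V_BE, so I_B = (22 − 0.7)/1200 kΩ = 0.0178 mA.
In the active region I_C = β·I_B = 100 × 0.0178 = 1.78 mA.
Collector loop: V_CE = V_CC − I_C·R_C = 22 − 1.78×5.6 = 12.1 V.
Since V_CE = 12.1 V > V_CE(sat) ≈ 0.2 V, the transistor is in the active region as assumed.

V_CE ≈ 12 V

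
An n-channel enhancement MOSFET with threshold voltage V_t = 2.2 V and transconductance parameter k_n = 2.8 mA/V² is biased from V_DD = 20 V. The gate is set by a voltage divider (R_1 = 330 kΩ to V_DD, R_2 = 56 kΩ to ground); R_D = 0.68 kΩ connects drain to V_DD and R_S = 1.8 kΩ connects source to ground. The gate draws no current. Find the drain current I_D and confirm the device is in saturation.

V_G = V_DD·R_2/(R_1+R_2) = 20×56/386 = 2.9 V.
Assume saturation: I_D = (k_n/2)(V_GS − V_t)² with V_GS = V_G − I_D·R_S = 2.9 − 1.8·I_D.
Substituting gives 4.54·I_D² − 4.54·I_D + 0.689 = 0, with roots I_D = 0.187 or 0.813 mA.
The root I_D = 0.813 mA gives V_GS = 1.44 V ≤ V_t, so take I_D = 0.187 mA.
Then V_GS = 2.57 V and V_DS = V_DD − I_D(R_D+R_S) = 20 − 0.187×2.48 = 19.5 V.
Saturation requires V_DS ≥ V_GS − V_t = 0.365 V; 19.5 ≥ 0.365 ✓.

I_D ≈ 0.19 mA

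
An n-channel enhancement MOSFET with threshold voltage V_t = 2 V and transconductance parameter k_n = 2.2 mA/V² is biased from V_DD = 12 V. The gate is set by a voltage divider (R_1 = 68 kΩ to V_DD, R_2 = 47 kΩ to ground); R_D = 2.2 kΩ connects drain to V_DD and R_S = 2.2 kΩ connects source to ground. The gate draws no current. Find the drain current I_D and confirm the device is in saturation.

V_G = V_DD·R_2/(R_1+R_2) = 12×47/115 = 4.9 V.
Assume saturation: I_D = (k_n/2)(V_GS − V_t)² with V_GS = V_G − I_D·R_S = 4.9 − 2.2·I_D.
Substituting gives 5.32·I_D² − 15.1·I_D + 9.28 = 0, with roots I_D = 0.907 or 1.92 mA.
The root I_D = 1.92 mA gives V_GS = 0.679 V ≤ V_t, so take I_D = 0.907 mA.
Then V_GS = 2.91 V and V_DS = V_DD − I_D(R_D+R_S) = 12 − 0.907×4.4 = 8.01 V.
Saturation requires V_DS ≥ V_GS − V_t = 0.908 V; 8.01 ≥ 0.908 ✓.

I_D ≈ 0.91 mA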